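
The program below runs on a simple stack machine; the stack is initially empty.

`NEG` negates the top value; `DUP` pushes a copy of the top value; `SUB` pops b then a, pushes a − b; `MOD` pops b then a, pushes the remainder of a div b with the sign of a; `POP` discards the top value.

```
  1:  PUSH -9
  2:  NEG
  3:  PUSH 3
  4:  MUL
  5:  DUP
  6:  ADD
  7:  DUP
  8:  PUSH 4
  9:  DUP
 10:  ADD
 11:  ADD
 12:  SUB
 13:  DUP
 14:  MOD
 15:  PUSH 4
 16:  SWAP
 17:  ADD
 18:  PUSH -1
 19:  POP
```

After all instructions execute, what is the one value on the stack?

PUSH -9 -> [-9]
NEG     -> [9]
PUSH 3  -> [9, 3]
MUL     -> [27]
DUP     -> [27, 27]
ADD     -> [54]
DUP     -> [54, 54]
PUSH 4  -> [54, 54, 4]
DUP     -> [54, 54, 4, 4]
ADD     -> [54, 54, 8]
ADD     -> [54, 62]
SUB     -> [-8]
DUP     -> [-8, -8]
MOD     -> [0]
PUSH 4  -> [0, 4]
SWAP    -> [4, 0]
ADD     -> [4]
PUSH -1 -> [4, -1]
POP     -> [4]

4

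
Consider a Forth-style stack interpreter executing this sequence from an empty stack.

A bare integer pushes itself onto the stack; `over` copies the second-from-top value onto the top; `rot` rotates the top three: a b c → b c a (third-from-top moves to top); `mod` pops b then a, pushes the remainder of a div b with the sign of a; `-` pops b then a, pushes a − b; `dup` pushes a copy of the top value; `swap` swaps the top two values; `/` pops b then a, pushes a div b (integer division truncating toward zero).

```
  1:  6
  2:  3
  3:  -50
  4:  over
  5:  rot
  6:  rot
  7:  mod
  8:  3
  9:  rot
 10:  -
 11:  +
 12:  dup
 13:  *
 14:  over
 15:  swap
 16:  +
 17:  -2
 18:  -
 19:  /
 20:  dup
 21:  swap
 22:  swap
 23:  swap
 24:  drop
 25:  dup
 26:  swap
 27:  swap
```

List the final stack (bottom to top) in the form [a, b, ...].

6    -> 6
3    -> 6 3
-50  -> 6 3 -50
over -> 6 3 -50 3
rot  -> 6 -50 3 3
rot  -> 6 3 3 -50
mod  -> 6 3 3
3    -> 6 3 3 3
rot  -> 6 3 3 3
-    -> 6 3 0
+    -> 6 3
dup  -> 6 3 3
*    -> 6 9
over -> 6 9 6
swap -> 6 6 9
+    -> 6 15
-2   -> 6 15 -2
-    -> 6 17
/    -> 0
dup  -> 0 0
swap -> 0 0
swap -> 0 0
swap -> 0 0
drop -> 0
dup  -> 0 0
swap -> 0 0
swap -> 0 0

[0, 0]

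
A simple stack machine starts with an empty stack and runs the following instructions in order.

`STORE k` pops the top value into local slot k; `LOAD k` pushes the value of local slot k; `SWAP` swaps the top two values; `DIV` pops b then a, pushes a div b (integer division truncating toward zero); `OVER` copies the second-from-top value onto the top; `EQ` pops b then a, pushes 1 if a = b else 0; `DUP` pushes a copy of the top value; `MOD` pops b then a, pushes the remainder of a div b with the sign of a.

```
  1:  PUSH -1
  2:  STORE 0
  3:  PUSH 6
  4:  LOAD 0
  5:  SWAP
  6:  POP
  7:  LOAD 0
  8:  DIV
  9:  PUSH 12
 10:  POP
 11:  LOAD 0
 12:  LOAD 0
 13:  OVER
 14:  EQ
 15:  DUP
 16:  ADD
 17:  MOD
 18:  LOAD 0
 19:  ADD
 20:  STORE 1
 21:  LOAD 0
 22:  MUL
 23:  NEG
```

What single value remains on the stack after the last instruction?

PUSH -1  -1
STORE 0  (empty)
PUSH 6   6
LOAD 0   6 -1
SWAP     -1 6
POP      -1
LOAD 0   -1 -1
DIV      1
PUSH 12  1 12
POP      1
LOAD 0   1 -1
LOAD 0   1 -1 -1
OVER     1 -1 -1 -1
EQ       1 -1 1
DUP      1 -1 1 1
ADD      1 -1 2
MOD      1 -1
LOAD 0   1 -1 -1
ADD      1 -2
STORE 1  1
LOAD 0   1 -1
MUL      -1
NEG      1

1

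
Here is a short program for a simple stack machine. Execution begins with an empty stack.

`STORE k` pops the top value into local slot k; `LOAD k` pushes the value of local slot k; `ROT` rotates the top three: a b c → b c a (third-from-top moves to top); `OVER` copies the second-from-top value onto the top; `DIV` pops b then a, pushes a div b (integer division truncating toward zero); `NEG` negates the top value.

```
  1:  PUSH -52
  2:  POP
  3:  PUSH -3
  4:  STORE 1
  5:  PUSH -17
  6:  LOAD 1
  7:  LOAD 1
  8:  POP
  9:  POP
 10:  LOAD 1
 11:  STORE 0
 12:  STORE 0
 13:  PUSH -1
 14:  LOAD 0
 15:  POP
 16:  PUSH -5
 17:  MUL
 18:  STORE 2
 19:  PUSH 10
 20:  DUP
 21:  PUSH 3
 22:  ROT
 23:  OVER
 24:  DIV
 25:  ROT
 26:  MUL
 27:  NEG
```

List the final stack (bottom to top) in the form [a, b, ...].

PUSH -52 : -52
POP      : (empty)
PUSH -3  : -3
STORE 1  : (empty)
PUSH -17 : -17
LOAD 1   : -17 -3
LOAD 1   : -17 -3 -3
POP      : -17 -3
POP      : -17
LOAD 1   : -17 -3
STORE 0  : -17
STORE 0  : (empty)
PUSH -1  : -1
LOAD 0   : -1 -17
POP      : -1
PUSH -5  : -1 -5
MUL      : 5
STORE 2  : (empty)
PUSH 10  : 10
DUP      : 10 10
PUSH 3   : 10 10 3
ROT      : 10 3 10
OVER     : 10 3 10 3
DIV      : 10 3 3
ROT      : 3 3 10
MUL      : 3 30
NEG      : 3 -30

[3, -30]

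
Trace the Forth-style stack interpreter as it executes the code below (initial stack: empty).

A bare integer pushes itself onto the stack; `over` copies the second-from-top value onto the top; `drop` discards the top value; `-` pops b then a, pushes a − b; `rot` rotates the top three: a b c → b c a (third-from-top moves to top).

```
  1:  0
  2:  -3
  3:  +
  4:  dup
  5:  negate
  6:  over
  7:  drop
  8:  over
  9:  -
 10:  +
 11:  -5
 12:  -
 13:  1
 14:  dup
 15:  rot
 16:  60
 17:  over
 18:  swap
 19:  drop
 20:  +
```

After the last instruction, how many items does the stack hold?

3

0       0
-3      0 -3
+       -3
dup     -3 -3
negate  -3 3
over    -3 3 -3
drop    -3 3
over    -3 3 -3
-       -3 6
+       3
-5      3 -5
-       8
1       8 1
dup     8 1 1
rot     1 1 8
60      1 1 8 60
over    1 1 8 60 8
swap    1 1 8 8 60
drop    1 1 8 8
+       1 1 16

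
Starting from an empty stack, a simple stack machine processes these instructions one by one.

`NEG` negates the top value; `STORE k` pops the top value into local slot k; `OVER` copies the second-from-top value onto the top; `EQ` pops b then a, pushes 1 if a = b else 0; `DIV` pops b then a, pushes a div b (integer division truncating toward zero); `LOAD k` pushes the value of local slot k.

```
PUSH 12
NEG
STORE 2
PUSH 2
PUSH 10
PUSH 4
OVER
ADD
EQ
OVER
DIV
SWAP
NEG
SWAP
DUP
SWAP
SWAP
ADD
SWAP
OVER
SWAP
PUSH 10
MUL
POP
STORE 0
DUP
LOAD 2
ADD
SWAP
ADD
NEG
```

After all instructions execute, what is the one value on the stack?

PUSH 12 : 12
NEG     : -12
STORE 2 : (empty)
PUSH 2  : 2
PUSH 10 : 2 10
PUSH 4  : 2 10 4
OVER    : 2 10 4 10
ADD     : 2 10 14
EQ      : 2 0
OVER    : 2 0 2
DIV     : 2 0
SWAP    : 0 2
NEG     : 0 -2
SWAP    : -2 0
DUP     : -2 0 0
SWAP    : -2 0 0
SWAP    : -2 0 0
ADD     : -2 0
SWAP    : 0 -2
OVER    : 0 -2 0
SWAP    : 0 0 -2
PUSH 10 : 0 0 -2 10
MUL     : 0 0 -20
POP     : 0 0
STORE 0 : 0
DUP     : 0 0
LOAD 2  : 0 0 -12
ADD     : 0 -12
SWAP    : -12 0
ADD     : -12
NEG     : 12

12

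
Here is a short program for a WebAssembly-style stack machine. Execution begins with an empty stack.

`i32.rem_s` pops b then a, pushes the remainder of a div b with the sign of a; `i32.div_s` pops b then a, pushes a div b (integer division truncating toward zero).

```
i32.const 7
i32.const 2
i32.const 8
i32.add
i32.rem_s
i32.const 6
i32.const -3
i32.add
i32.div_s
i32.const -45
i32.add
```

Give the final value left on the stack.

i32.const 7   → [7]
i32.const 2   → [7, 2]
i32.const 8   → [7, 2, 8]
i32.add       → [7, 10]
i32.rem_s     → [7]
i32.const 6   → [7, 6]
i32.const -3  → [7, 6, -3]
i32.add       → [7, 3]
i32.div_s     → [2]
i32.const -45 → [2, -45]
i32.add       → [-43]

-43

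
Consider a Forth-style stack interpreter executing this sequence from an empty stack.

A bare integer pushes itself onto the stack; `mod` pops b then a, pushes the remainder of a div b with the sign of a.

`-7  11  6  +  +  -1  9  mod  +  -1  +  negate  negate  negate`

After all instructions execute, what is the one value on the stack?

-8

-7     → -7
11     → -7 11
6      → -7 11 6
+      → -7 17
+      → 10
-1     → 10 -1
9      → 10 -1 9
mod    → 10 -1
+      → 9
-1     → 9 -1
+      → 8
negate → -8
negate → 8
negate → -8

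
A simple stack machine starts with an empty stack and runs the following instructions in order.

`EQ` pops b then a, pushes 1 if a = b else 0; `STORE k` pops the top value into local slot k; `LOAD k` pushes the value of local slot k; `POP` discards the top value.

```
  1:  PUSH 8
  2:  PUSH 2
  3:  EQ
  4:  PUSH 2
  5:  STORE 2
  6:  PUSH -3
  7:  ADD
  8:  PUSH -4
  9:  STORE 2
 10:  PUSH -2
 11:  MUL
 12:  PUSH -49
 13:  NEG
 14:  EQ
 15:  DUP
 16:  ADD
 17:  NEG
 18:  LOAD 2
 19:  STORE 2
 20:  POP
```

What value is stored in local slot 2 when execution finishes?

PUSH 8   -> [8]
PUSH 2   -> [8, 2]
EQ       -> [0]
PUSH 2   -> [0, 2]
STORE 2  -> [0]
PUSH -3  -> [0, -3]
ADD      -> [-3]
PUSH -4  -> [-3, -4]
STORE 2  -> [-3]
PUSH -2  -> [-3, -2]
MUL      -> [6]
PUSH -49 -> [6, -49]
NEG      -> [6, 49]
EQ       -> [0]
DUP      -> [0, 0]
ADD      -> [0]
NEG      -> [0]
LOAD 2   -> [0, -4]
STORE 2  -> [0]
POP      -> []

-4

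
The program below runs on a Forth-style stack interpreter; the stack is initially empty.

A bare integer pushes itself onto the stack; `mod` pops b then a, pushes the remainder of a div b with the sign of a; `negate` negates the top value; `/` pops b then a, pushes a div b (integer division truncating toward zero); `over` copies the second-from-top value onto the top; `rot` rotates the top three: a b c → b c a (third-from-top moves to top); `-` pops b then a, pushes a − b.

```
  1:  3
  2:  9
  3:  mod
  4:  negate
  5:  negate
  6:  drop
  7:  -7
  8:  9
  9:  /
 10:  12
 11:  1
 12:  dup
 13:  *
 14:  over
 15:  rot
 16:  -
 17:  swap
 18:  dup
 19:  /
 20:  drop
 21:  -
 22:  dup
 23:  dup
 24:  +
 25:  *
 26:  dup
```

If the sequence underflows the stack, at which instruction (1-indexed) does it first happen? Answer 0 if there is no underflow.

0

3      -> 3
9      -> 3 9
mod    -> 3
negate -> -3
negate -> 3
drop   -> (empty)
-7     -> -7
9      -> -7 9
/      -> 0
12     -> 0 12
1      -> 0 12 1
dup    -> 0 12 1 1
*      -> 0 12 1
over   -> 0 12 1 12
rot    -> 0 1 12 12
-      -> 0 1 0
swap   -> 0 0 1
dup    -> 0 0 1 1
/      -> 0 0 1
drop   -> 0 0
-      -> 0
dup    -> 0 0
dup    -> 0 0 0
+      -> 0 0
*      -> 0
dup    -> 0 0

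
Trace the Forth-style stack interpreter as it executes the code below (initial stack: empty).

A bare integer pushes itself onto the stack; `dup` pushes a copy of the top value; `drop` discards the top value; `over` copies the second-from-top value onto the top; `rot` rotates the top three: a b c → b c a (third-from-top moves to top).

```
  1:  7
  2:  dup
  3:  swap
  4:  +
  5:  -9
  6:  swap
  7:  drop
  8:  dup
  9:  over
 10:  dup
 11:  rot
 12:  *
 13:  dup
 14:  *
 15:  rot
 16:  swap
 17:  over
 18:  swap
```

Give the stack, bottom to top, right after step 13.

[-9, -9, 81, 81]

7    → [7]
dup  → [7, 7]
swap → [7, 7]
+    → [14]
-9   → [14, -9]
swap → [-9, 14]
drop → [-9]
dup  → [-9, -9]
over → [-9, -9, -9]
dup  → [-9, -9, -9, -9]
rot  → [-9, -9, -9, -9]
*    → [-9, -9, 81]
dup  → [-9, -9, 81, 81]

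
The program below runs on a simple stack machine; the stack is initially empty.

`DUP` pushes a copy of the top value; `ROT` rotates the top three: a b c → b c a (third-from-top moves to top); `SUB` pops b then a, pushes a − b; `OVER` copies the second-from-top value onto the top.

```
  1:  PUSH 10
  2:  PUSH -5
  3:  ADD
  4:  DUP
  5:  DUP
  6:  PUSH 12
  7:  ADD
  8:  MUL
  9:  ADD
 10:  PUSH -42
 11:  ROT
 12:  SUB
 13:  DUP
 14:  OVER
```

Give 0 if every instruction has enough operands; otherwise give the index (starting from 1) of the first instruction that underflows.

PUSH 10  : [10]
PUSH -5  : [10, -5]
ADD      : [5]
DUP      : [5, 5]
DUP      : [5, 5, 5]
PUSH 12  : [5, 5, 5, 12]
ADD      : [5, 5, 17]
MUL      : [5, 85]
ADD      : [90]
PUSH -42 : [90, -42]
ROT  — needs 3 operands, stack has 2 → underflow

11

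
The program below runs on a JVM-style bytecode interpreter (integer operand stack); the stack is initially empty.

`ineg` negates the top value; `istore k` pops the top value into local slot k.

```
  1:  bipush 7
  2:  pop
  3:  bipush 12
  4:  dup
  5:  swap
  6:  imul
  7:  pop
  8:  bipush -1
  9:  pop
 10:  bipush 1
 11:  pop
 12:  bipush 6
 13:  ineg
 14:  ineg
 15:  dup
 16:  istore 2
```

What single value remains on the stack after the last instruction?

6

bipush 7  → 7
pop       → (empty)
bipush 12 → 12
dup       → 12 12
swap      → 12 12
imul      → 144
pop       → (empty)
bipush -1 → -1
pop       → (empty)
bipush 1  → 1
pop       → (empty)
bipush 6  → 6
ineg      → -6
ineg      → 6
dup       → 6 6
istore 2  → 6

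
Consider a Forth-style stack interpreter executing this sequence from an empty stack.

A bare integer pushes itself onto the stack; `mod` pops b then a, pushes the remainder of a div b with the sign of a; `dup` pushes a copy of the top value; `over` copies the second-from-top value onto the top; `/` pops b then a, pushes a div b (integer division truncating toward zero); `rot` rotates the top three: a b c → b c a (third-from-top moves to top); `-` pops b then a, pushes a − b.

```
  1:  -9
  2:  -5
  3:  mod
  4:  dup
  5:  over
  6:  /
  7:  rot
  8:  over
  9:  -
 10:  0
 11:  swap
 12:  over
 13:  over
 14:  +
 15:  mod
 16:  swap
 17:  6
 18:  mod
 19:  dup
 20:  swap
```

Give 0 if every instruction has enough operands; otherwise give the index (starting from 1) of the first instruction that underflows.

7

-9   -> [-9]
-5   -> [-9, -5]
mod  -> [-4]
dup  -> [-4, -4]
over -> [-4, -4, -4]
/    -> [-4, 1]
rot  — needs 3 operands, stack has 2 → underflow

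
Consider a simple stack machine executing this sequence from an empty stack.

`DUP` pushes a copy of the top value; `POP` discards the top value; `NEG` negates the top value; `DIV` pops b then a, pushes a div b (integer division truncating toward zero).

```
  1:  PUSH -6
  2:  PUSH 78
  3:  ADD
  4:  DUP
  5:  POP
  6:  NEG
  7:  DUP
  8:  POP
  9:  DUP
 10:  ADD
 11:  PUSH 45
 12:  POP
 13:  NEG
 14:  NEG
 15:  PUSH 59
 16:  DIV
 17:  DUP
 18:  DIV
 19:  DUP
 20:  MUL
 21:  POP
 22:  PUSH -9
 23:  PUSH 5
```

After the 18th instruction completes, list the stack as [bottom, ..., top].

PUSH -6 -> -6
PUSH 78 -> -6 78
ADD     -> 72
DUP     -> 72 72
POP     -> 72
NEG     -> -72
DUP     -> -72 -72
POP     -> -72
DUP     -> -72 -72
ADD     -> -144
PUSH 45 -> -144 45
POP     -> -144
NEG     -> 144
NEG     -> -144
PUSH 59 -> -144 59
DIV     -> -2
DUP     -> -2 -2
DIV     -> 1

[1]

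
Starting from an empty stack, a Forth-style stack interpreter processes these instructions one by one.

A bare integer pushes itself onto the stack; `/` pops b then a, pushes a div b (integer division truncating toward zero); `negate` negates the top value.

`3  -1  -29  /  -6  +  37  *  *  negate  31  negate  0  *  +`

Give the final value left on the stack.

3      → 3
-1     → 3 -1
-29    → 3 -1 -29
/      → 3 0
-6     → 3 0 -6
+      → 3 -6
37     → 3 -6 37
*      → 3 -222
*      → -666
negate → 666
31     → 666 31
negate → 666 -31
0      → 666 -31 0
*      → 666 0
+      → 666

666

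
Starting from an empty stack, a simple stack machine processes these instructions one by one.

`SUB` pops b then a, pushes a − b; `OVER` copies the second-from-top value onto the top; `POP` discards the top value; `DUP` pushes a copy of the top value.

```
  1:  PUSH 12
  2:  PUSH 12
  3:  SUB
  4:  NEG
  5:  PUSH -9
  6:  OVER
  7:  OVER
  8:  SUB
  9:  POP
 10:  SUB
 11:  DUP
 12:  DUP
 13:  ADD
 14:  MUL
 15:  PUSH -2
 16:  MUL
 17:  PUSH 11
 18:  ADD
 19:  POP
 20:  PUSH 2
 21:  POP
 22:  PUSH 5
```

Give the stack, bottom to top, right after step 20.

[2]

PUSH 12  [12]
PUSH 12  [12, 12]
SUB      [0]
NEG      [0]
PUSH -9  [0, -9]
OVER     [0, -9, 0]
OVER     [0, -9, 0, -9]
SUB      [0, -9, 9]
POP      [0, -9]
SUB      [9]
DUP      [9, 9]
DUP      [9, 9, 9]
ADD      [9, 18]
MUL      [162]
PUSH -2  [162, -2]
MUL      [-324]
PUSH 11  [-324, 11]
ADD      [-313]
POP      []
PUSH 2   [2]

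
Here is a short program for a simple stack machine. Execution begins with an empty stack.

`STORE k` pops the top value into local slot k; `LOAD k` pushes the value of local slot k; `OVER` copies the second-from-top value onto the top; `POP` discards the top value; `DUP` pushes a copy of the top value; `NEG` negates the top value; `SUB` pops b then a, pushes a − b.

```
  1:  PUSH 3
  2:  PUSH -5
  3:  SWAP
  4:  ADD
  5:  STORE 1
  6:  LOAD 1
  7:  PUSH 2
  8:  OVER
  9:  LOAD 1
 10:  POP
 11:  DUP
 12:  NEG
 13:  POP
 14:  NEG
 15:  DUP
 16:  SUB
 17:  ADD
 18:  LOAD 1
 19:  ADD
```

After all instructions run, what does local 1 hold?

PUSH 3  -> 3
PUSH -5 -> 3 -5
SWAP    -> -5 3
ADD     -> -2
STORE 1 -> (empty)
LOAD 1  -> -2
PUSH 2  -> -2 2
OVER    -> -2 2 -2
LOAD 1  -> -2 2 -2 -2
POP     -> -2 2 -2
DUP     -> -2 2 -2 -2
NEG     -> -2 2 -2 2
POP     -> -2 2 -2
NEG     -> -2 2 2
DUP     -> -2 2 2 2
SUB     -> -2 2 0
ADD     -> -2 2
LOAD 1  -> -2 2 -2
ADD     -> -2 0

-2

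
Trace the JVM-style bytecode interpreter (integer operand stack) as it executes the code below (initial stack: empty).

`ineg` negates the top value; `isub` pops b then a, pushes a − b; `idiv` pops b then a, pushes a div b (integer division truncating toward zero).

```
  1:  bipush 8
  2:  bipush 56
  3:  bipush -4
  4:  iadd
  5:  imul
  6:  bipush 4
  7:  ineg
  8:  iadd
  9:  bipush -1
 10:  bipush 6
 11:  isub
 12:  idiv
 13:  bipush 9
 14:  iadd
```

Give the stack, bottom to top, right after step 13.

bipush 8  → [8]
bipush 56 → [8, 56]
bipush -4 → [8, 56, -4]
iadd      → [8, 52]
imul      → [416]
bipush 4  → [416, 4]
ineg      → [416, -4]
iadd      → [412]
bipush -1 → [412, -1]
bipush 6  → [412, -1, 6]
isub      → [412, -7]
idiv      → [-58]
bipush 9  → [-58, 9]

[-58, 9]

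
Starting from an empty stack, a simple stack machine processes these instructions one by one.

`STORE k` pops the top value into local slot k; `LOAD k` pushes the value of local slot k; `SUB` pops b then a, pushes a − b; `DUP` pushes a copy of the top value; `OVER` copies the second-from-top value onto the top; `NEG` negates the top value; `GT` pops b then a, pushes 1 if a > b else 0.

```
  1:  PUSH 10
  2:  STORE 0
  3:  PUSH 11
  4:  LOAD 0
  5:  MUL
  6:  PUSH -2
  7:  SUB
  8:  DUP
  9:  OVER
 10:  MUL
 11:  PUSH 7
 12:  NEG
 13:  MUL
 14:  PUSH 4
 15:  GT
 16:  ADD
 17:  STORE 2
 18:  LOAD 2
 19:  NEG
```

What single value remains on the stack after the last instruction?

-112

PUSH 10 -> [10]
STORE 0 -> []
PUSH 11 -> [11]
LOAD 0  -> [11, 10]
MUL     -> [110]
PUSH -2 -> [110, -2]
SUB     -> [112]
DUP     -> [112, 112]
OVER    -> [112, 112, 112]
MUL     -> [112, 12544]
PUSH 7  -> [112, 12544, 7]
NEG     -> [112, 12544, -7]
MUL     -> [112, -87808]
PUSH 4  -> [112, -87808, 4]
GT      -> [112, 0]
ADD     -> [112]
STORE 2 -> []
LOAD 2  -> [112]
NEG     -> [-112]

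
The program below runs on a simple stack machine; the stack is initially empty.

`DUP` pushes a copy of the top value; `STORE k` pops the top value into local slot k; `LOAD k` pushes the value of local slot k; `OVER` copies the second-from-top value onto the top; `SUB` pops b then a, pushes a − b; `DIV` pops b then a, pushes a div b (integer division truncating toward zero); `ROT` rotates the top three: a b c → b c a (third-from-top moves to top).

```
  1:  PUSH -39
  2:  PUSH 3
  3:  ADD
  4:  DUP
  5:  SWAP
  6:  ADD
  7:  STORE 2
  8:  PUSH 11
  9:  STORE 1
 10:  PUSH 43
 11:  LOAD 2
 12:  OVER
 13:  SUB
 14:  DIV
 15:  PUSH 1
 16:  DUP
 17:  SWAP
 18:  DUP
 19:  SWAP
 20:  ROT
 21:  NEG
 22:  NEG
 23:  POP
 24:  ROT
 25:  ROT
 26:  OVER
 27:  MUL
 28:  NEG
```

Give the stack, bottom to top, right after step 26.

PUSH -39 -> [-39]
PUSH 3   -> [-39, 3]
ADD      -> [-36]
DUP      -> [-36, -36]
SWAP     -> [-36, -36]
ADD      -> [-72]
STORE 2  -> []
PUSH 11  -> [11]
STORE 1  -> []
PUSH 43  -> [43]
LOAD 2   -> [43, -72]
OVER     -> [43, -72, 43]
SUB      -> [43, -115]
DIV      -> [0]
PUSH 1   -> [0, 1]
DUP      -> [0, 1, 1]
SWAP     -> [0, 1, 1]
DUP      -> [0, 1, 1, 1]
SWAP     -> [0, 1, 1, 1]
ROT      -> [0, 1, 1, 1]
NEG      -> [0, 1, 1, -1]
NEG      -> [0, 1, 1, 1]
POP      -> [0, 1, 1]
ROT      -> [1, 1, 0]
ROT      -> [1, 0, 1]
OVER     -> [1, 0, 1, 0]

[1, 0, 1, 0]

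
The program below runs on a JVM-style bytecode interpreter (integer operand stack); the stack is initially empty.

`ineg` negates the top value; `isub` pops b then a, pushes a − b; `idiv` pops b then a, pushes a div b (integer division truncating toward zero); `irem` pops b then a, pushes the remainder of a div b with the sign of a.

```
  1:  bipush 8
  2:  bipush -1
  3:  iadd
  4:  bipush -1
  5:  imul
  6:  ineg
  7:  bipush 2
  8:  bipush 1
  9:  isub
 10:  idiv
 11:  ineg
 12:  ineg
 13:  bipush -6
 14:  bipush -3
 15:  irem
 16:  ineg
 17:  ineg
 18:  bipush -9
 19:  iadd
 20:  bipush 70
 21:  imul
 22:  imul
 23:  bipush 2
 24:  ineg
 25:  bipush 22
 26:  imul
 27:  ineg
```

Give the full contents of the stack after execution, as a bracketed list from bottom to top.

[-4410, 44]

bipush 8  -> 8
bipush -1 -> 8 -1
iadd      -> 7
bipush -1 -> 7 -1
imul      -> -7
ineg      -> 7
bipush 2  -> 7 2
bipush 1  -> 7 2 1
isub      -> 7 1
idiv      -> 7
ineg      -> -7
ineg      -> 7
bipush -6 -> 7 -6
bipush -3 -> 7 -6 -3
irem      -> 7 0
ineg      -> 7 0
ineg      -> 7 0
bipush -9 -> 7 0 -9
iadd      -> 7 -9
bipush 70 -> 7 -9 70
imul      -> 7 -630
imul      -> -4410
bipush 2  -> -4410 2
ineg      -> -4410 -2
bipush 22 -> -4410 -2 22
imul      -> -4410 -44
ineg      -> -4410 44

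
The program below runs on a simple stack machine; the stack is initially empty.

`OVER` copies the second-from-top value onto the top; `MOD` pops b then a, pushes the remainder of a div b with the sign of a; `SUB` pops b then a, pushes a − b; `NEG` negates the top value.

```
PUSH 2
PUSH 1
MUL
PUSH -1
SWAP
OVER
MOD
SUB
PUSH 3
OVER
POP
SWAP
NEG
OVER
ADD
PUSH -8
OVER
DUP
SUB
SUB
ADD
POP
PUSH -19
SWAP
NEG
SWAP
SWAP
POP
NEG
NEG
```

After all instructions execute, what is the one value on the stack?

PUSH 2   → 2
PUSH 1   → 2 1
MUL      → 2
PUSH -1  → 2 -1
SWAP     → -1 2
OVER     → -1 2 -1
MOD      → -1 0
SUB      → -1
PUSH 3   → -1 3
OVER     → -1 3 -1
POP      → -1 3
SWAP     → 3 -1
NEG      → 3 1
OVER     → 3 1 3
ADD      → 3 4
PUSH -8  → 3 4 -8
OVER     → 3 4 -8 4
DUP      → 3 4 -8 4 4
SUB      → 3 4 -8 0
SUB      → 3 4 -8
ADD      → 3 -4
POP      → 3
PUSH -19 → 3 -19
SWAP     → -19 3
NEG      → -19 -3
SWAP     → -3 -19
SWAP     → -19 -3
POP      → -19
NEG      → 19
NEG      → -19

-19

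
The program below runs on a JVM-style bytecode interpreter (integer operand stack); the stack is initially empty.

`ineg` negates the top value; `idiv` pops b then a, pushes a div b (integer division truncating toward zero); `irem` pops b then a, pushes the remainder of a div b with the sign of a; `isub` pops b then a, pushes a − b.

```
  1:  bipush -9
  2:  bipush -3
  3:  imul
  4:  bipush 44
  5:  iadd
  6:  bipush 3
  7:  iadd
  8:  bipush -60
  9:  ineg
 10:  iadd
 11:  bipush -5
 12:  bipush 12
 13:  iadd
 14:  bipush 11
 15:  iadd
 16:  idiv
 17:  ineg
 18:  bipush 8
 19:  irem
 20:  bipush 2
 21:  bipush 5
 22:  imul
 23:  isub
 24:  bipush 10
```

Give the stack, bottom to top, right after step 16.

[7]

bipush -9   [-9]
bipush -3   [-9, -3]
imul        [27]
bipush 44   [27, 44]
iadd        [71]
bipush 3    [71, 3]
iadd        [74]
bipush -60  [74, -60]
ineg        [74, 60]
iadd        [134]
bipush -5   [134, -5]
bipush 12   [134, -5, 12]
iadd        [134, 7]
bipush 11   [134, 7, 11]
iadd        [134, 18]
idiv        [7]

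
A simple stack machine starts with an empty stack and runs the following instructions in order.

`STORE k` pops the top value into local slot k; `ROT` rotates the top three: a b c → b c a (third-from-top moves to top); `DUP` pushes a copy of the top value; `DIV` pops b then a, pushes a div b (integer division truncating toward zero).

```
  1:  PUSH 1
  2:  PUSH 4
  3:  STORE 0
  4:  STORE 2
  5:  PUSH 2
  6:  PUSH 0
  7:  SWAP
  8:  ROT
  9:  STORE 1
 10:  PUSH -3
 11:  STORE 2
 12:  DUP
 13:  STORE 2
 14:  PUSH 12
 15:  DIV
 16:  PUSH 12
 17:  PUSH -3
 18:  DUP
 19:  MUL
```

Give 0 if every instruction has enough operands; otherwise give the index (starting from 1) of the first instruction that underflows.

8

PUSH 1   [1]
PUSH 4   [1, 4]
STORE 0  [1]
STORE 2  []
PUSH 2   [2]
PUSH 0   [2, 0]
SWAP     [0, 2]
ROT  — needs 3 operands, stack has 2 → underflow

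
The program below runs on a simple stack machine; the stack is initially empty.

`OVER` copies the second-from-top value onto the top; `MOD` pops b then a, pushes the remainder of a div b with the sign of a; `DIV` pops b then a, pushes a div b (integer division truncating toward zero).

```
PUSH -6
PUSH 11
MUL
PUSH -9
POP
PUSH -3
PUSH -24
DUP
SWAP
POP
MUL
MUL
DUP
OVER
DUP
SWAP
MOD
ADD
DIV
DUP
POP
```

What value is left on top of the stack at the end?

1

PUSH -6  : [-6]
PUSH 11  : [-6, 11]
MUL      : [-66]
PUSH -9  : [-66, -9]
POP      : [-66]
PUSH -3  : [-66, -3]
PUSH -24 : [-66, -3, -24]
DUP      : [-66, -3, -24, -24]
SWAP     : [-66, -3, -24, -24]
POP      : [-66, -3, -24]
MUL      : [-66, 72]
MUL      : [-4752]
DUP      : [-4752, -4752]
OVER     : [-4752, -4752, -4752]
DUP      : [-4752, -4752, -4752, -4752]
SWAP     : [-4752, -4752, -4752, -4752]
MOD      : [-4752, -4752, 0]
ADD      : [-4752, -4752]
DIV      : [1]
DUP      : [1, 1]
POP      : [1]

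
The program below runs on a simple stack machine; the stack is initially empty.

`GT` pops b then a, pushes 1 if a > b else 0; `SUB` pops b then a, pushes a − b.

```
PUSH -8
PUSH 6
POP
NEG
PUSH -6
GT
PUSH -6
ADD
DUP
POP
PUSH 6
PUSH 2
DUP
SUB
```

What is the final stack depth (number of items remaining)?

3

PUSH -8 → -8
PUSH 6  → -8 6
POP     → -8
NEG     → 8
PUSH -6 → 8 -6
GT      → 1
PUSH -6 → 1 -6
ADD     → -5
DUP     → -5 -5
POP     → -5
PUSH 6  → -5 6
PUSH 2  → -5 6 2
DUP     → -5 6 2 2
SUB     → -5 6 0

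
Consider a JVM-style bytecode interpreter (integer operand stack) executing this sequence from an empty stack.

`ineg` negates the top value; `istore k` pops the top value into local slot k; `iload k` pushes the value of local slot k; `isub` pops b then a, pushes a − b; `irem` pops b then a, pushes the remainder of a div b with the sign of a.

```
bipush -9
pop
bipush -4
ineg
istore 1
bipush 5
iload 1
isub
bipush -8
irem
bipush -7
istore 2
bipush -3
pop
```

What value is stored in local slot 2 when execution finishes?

bipush -9  -9
pop        (empty)
bipush -4  -4
ineg       4
istore 1   (empty)
bipush 5   5
iload 1    5 4
isub       1
bipush -8  1 -8
irem       1
bipush -7  1 -7
istore 2   1
bipush -3  1 -3
pop        1

-7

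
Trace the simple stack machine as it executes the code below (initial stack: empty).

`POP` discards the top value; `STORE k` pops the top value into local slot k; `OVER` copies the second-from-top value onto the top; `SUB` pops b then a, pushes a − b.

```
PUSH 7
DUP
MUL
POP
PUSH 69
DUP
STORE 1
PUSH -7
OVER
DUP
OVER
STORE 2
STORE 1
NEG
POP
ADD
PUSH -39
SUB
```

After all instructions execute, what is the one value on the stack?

101

PUSH 7   : [7]
DUP      : [7, 7]
MUL      : [49]
POP      : []
PUSH 69  : [69]
DUP      : [69, 69]
STORE 1  : [69]
PUSH -7  : [69, -7]
OVER     : [69, -7, 69]
DUP      : [69, -7, 69, 69]
OVER     : [69, -7, 69, 69, 69]
STORE 2  : [69, -7, 69, 69]
STORE 1  : [69, -7, 69]
NEG      : [69, -7, -69]
POP      : [69, -7]
ADD      : [62]
PUSH -39 : [62, -39]
SUB      : [101]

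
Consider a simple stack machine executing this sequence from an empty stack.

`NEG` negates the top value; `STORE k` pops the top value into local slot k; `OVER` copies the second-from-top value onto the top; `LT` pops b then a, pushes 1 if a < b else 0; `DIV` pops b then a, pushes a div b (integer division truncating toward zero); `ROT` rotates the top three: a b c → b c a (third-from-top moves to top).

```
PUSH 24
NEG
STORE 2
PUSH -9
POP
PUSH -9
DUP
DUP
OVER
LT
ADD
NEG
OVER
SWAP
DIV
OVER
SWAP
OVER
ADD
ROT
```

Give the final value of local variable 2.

-24

PUSH 24 → [24]
NEG     → [-24]
STORE 2 → []
PUSH -9 → [-9]
POP     → []
PUSH -9 → [-9]
DUP     → [-9, -9]
DUP     → [-9, -9, -9]
OVER    → [-9, -9, -9, -9]
LT      → [-9, -9, 0]
ADD     → [-9, -9]
NEG     → [-9, 9]
OVER    → [-9, 9, -9]
SWAP    → [-9, -9, 9]
DIV     → [-9, -1]
OVER    → [-9, -1, -9]
SWAP    → [-9, -9, -1]
OVER    → [-9, -9, -1, -9]
ADD     → [-9, -9, -10]
ROT     → [-9, -10, -9]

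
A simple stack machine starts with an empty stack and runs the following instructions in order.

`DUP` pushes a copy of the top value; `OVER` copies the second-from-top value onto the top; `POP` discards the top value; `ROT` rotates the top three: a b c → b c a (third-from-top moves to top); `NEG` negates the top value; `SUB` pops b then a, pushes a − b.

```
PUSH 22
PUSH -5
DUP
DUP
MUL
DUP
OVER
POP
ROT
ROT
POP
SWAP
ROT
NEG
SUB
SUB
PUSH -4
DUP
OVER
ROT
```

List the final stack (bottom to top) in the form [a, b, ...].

PUSH 22 -> [22]
PUSH -5 -> [22, -5]
DUP     -> [22, -5, -5]
DUP     -> [22, -5, -5, -5]
MUL     -> [22, -5, 25]
DUP     -> [22, -5, 25, 25]
OVER    -> [22, -5, 25, 25, 25]
POP     -> [22, -5, 25, 25]
ROT     -> [22, 25, 25, -5]
ROT     -> [22, 25, -5, 25]
POP     -> [22, 25, -5]
SWAP    -> [22, -5, 25]
ROT     -> [-5, 25, 22]
NEG     -> [-5, 25, -22]
SUB     -> [-5, 47]
SUB     -> [-52]
PUSH -4 -> [-52, -4]
DUP     -> [-52, -4, -4]
OVER    -> [-52, -4, -4, -4]
ROT     -> [-52, -4, -4, -4]

[-52, -4, -4, -4]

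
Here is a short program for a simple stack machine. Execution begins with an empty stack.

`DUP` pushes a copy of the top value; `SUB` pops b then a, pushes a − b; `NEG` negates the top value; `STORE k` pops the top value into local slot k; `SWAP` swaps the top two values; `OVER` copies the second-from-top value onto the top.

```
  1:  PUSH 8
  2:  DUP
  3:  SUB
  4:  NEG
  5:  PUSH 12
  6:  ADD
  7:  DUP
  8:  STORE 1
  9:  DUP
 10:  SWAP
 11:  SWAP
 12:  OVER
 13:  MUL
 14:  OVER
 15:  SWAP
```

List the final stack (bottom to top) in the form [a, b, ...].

[12, 12, 144]

PUSH 8  -> [8]
DUP     -> [8, 8]
SUB     -> [0]
NEG     -> [0]
PUSH 12 -> [0, 12]
ADD     -> [12]
DUP     -> [12, 12]
STORE 1 -> [12]
DUP     -> [12, 12]
SWAP    -> [12, 12]
SWAP    -> [12, 12]
OVER    -> [12, 12, 12]
MUL     -> [12, 144]
OVER    -> [12, 144, 12]
SWAP    -> [12, 12, 144]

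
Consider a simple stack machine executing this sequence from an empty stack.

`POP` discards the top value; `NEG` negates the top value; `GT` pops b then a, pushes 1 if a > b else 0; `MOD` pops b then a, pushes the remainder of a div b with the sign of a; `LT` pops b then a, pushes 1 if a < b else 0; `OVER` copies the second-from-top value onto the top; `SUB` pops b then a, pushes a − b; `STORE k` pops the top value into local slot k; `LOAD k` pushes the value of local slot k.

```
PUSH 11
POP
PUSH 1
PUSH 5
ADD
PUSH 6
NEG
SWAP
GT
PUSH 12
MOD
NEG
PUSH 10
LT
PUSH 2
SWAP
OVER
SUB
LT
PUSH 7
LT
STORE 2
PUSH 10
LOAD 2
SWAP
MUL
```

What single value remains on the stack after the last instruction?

PUSH 11 : [11]
POP     : []
PUSH 1  : [1]
PUSH 5  : [1, 5]
ADD     : [6]
PUSH 6  : [6, 6]
NEG     : [6, -6]
SWAP    : [-6, 6]
GT      : [0]
PUSH 12 : [0, 12]
MOD     : [0]
NEG     : [0]
PUSH 10 : [0, 10]
LT      : [1]
PUSH 2  : [1, 2]
SWAP    : [2, 1]
OVER    : [2, 1, 2]
SUB     : [2, -1]
LT      : [0]
PUSH 7  : [0, 7]
LT      : [1]
STORE 2 : []
PUSH 10 : [10]
LOAD 2  : [10, 1]
SWAP    : [1, 10]
MUL     : [10]

10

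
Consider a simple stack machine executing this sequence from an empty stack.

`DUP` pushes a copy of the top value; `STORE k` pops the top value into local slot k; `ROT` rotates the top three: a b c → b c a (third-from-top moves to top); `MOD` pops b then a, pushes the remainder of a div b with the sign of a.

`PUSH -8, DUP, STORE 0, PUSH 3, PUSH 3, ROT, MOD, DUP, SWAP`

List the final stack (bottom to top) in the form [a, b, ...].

[3, 3, 3]

PUSH -8 : [-8]
DUP     : [-8, -8]
STORE 0 : [-8]
PUSH 3  : [-8, 3]
PUSH 3  : [-8, 3, 3]
ROT     : [3, 3, -8]
MOD     : [3, 3]
DUP     : [3, 3, 3]
SWAP    : [3, 3, 3]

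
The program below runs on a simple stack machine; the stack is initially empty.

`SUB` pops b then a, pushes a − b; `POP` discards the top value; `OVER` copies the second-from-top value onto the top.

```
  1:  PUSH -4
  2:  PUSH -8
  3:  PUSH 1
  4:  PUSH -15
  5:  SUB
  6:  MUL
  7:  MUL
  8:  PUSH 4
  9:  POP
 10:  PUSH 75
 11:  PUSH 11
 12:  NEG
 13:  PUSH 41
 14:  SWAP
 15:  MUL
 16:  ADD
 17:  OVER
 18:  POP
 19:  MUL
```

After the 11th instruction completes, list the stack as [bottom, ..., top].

PUSH -4  -> [-4]
PUSH -8  -> [-4, -8]
PUSH 1   -> [-4, -8, 1]
PUSH -15 -> [-4, -8, 1, -15]
SUB      -> [-4, -8, 16]
MUL      -> [-4, -128]
MUL      -> [512]
PUSH 4   -> [512, 4]
POP      -> [512]
PUSH 75  -> [512, 75]
PUSH 11  -> [512, 75, 11]

[512, 75, 11]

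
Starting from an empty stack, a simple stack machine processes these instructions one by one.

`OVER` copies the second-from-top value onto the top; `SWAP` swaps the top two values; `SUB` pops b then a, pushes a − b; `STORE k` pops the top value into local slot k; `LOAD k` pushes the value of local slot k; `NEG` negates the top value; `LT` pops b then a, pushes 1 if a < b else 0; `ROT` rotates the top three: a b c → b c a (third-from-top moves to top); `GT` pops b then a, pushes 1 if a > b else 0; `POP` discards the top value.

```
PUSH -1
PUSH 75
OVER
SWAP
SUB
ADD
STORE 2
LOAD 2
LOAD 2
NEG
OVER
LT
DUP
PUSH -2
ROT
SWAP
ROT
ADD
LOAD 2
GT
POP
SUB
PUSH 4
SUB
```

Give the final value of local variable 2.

PUSH -1 : [-1]
PUSH 75 : [-1, 75]
OVER    : [-1, 75, -1]
SWAP    : [-1, -1, 75]
SUB     : [-1, -76]
ADD     : [-77]
STORE 2 : []
LOAD 2  : [-77]
LOAD 2  : [-77, -77]
NEG     : [-77, 77]
OVER    : [-77, 77, -77]
LT      : [-77, 0]
DUP     : [-77, 0, 0]
PUSH -2 : [-77, 0, 0, -2]
ROT     : [-77, 0, -2, 0]
SWAP    : [-77, 0, 0, -2]
ROT     : [-77, 0, -2, 0]
ADD     : [-77, 0, -2]
LOAD 2  : [-77, 0, -2, -77]
GT      : [-77, 0, 1]
POP     : [-77, 0]
SUB     : [-77]
PUSH 4  : [-77, 4]
SUB     : [-81]

-77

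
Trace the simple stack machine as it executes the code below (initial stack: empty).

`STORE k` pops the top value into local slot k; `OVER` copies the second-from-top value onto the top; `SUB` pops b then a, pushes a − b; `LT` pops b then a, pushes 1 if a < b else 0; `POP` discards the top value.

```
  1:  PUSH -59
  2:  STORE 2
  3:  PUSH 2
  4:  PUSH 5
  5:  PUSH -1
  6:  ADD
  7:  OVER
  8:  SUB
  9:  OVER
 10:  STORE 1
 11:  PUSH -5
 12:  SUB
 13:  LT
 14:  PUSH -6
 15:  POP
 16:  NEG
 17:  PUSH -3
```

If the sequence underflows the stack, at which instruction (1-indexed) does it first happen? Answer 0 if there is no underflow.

PUSH -59  -59
STORE 2   (empty)
PUSH 2    2
PUSH 5    2 5
PUSH -1   2 5 -1
ADD       2 4
OVER      2 4 2
SUB       2 2
OVER      2 2 2
STORE 1   2 2
PUSH -5   2 2 -5
SUB       2 7
LT        1
PUSH -6   1 -6
POP       1
NEG       -1
PUSH -3   -1 -3

0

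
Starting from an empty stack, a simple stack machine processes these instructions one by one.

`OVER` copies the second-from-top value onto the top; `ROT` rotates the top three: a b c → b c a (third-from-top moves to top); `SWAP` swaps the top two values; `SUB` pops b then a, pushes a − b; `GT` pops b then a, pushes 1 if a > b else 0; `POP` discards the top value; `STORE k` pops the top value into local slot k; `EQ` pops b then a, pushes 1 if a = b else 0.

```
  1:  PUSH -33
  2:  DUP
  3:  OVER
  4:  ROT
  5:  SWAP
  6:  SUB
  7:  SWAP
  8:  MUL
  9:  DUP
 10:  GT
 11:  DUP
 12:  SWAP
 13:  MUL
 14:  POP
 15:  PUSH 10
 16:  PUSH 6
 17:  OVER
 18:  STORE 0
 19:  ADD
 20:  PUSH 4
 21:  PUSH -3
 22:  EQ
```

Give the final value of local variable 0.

10

PUSH -33 -> [-33]
DUP      -> [-33, -33]
OVER     -> [-33, -33, -33]
ROT      -> [-33, -33, -33]
SWAP     -> [-33, -33, -33]
SUB      -> [-33, 0]
SWAP     -> [0, -33]
MUL      -> [0]
DUP      -> [0, 0]
GT       -> [0]
DUP      -> [0, 0]
SWAP     -> [0, 0]
MUL      -> [0]
POP      -> []
PUSH 10  -> [10]
PUSH 6   -> [10, 6]
OVER     -> [10, 6, 10]
STORE 0  -> [10, 6]
ADD      -> [16]
PUSH 4   -> [16, 4]
PUSH -3  -> [16, 4, -3]
EQ       -> [16, 0]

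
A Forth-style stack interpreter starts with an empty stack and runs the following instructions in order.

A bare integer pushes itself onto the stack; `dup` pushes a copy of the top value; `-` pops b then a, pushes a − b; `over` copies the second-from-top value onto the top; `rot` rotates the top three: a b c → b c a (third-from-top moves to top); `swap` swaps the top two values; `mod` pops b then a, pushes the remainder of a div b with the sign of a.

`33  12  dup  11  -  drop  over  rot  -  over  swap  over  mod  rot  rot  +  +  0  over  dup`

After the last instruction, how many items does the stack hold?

4

33   -> 33
12   -> 33 12
dup  -> 33 12 12
11   -> 33 12 12 11
-    -> 33 12 1
drop -> 33 12
over -> 33 12 33
rot  -> 12 33 33
-    -> 12 0
over -> 12 0 12
swap -> 12 12 0
over -> 12 12 0 12
mod  -> 12 12 0
rot  -> 12 0 12
rot  -> 0 12 12
+    -> 0 24
+    -> 24
0    -> 24 0
over -> 24 0 24
dup  -> 24 0 24 24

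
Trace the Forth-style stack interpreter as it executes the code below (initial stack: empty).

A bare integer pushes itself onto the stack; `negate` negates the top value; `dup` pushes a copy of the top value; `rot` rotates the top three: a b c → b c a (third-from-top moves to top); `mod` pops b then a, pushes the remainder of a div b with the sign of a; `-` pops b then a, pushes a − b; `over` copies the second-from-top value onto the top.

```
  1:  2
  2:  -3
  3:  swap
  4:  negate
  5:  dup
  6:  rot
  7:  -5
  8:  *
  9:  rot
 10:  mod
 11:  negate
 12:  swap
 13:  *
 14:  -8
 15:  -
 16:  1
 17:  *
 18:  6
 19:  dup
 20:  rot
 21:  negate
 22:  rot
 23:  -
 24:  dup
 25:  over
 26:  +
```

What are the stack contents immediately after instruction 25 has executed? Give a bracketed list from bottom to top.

2      -> 2
-3     -> 2 -3
swap   -> -3 2
negate -> -3 -2
dup    -> -3 -2 -2
rot    -> -2 -2 -3
-5     -> -2 -2 -3 -5
*      -> -2 -2 15
rot    -> -2 15 -2
mod    -> -2 1
negate -> -2 -1
swap   -> -1 -2
*      -> 2
-8     -> 2 -8
-      -> 10
1      -> 10 1
*      -> 10
6      -> 10 6
dup    -> 10 6 6
rot    -> 6 6 10
negate -> 6 6 -10
rot    -> 6 -10 6
-      -> 6 -16
dup    -> 6 -16 -16
over   -> 6 -16 -16 -16

[6, -16, -16, -16]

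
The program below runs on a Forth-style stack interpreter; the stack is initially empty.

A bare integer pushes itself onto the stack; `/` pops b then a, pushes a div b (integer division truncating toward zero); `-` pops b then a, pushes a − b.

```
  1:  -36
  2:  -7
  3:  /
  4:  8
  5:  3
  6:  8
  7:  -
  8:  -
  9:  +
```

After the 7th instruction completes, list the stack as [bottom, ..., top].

-36 : [-36]
-7  : [-36, -7]
/   : [5]
8   : [5, 8]
3   : [5, 8, 3]
8   : [5, 8, 3, 8]
-   : [5, 8, -5]

[5, 8, -5]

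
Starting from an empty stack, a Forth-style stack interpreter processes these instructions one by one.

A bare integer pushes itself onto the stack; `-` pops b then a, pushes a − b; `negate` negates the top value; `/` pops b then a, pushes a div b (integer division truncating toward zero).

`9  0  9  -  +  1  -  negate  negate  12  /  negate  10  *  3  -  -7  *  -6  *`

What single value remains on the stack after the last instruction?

9      : 9
0      : 9 0
9      : 9 0 9
-      : 9 -9
+      : 0
1      : 0 1
-      : -1
negate : 1
negate : -1
12     : -1 12
/      : 0
negate : 0
10     : 0 10
*      : 0
3      : 0 3
-      : -3
-7     : -3 -7
*      : 21
-6     : 21 -6
*      : -126

-126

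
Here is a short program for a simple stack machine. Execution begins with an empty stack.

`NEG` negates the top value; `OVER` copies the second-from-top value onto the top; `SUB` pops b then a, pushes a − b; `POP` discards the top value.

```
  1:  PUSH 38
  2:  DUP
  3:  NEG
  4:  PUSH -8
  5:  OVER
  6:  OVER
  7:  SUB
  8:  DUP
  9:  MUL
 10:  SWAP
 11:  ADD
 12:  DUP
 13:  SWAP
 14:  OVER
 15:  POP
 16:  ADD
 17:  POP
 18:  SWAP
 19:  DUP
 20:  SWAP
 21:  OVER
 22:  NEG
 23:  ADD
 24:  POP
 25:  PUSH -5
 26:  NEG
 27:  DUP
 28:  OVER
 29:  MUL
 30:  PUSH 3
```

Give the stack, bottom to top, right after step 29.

PUSH 38 : [38]
DUP     : [38, 38]
NEG     : [38, -38]
PUSH -8 : [38, -38, -8]
OVER    : [38, -38, -8, -38]
OVER    : [38, -38, -8, -38, -8]
SUB     : [38, -38, -8, -30]
DUP     : [38, -38, -8, -30, -30]
MUL     : [38, -38, -8, 900]
SWAP    : [38, -38, 900, -8]
ADD     : [38, -38, 892]
DUP     : [38, -38, 892, 892]
SWAP    : [38, -38, 892, 892]
OVER    : [38, -38, 892, 892, 892]
POP     : [38, -38, 892, 892]
ADD     : [38, -38, 1784]
POP     : [38, -38]
SWAP    : [-38, 38]
DUP     : [-38, 38, 38]
SWAP    : [-38, 38, 38]
OVER    : [-38, 38, 38, 38]
NEG     : [-38, 38, 38, -38]
ADD     : [-38, 38, 0]
POP     : [-38, 38]
PUSH -5 : [-38, 38, -5]
NEG     : [-38, 38, 5]
DUP     : [-38, 38, 5, 5]
OVER    : [-38, 38, 5, 5, 5]
MUL     : [-38, 38, 5, 25]

[-38, 38, 5, 25]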